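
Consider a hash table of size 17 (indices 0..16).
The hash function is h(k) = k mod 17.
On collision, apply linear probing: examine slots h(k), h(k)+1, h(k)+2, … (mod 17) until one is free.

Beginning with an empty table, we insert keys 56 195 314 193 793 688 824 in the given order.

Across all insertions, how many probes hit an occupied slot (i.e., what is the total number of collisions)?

7

56: h=5 → slot 5
195: h=8 → slot 8
314: h=8, probe 8,9 → slot 9
193: h=6 → slot 6
793: h=11 → slot 11
688: h=8, probe 8,9,10 → slot 10
824: h=8, probe 8,9,10,11,12 → slot 12
Table: [∅, ∅, ∅, ∅, ∅, 56, 193, ∅, 195, 314, 688, 793, 824, ∅, ∅, ∅, ∅]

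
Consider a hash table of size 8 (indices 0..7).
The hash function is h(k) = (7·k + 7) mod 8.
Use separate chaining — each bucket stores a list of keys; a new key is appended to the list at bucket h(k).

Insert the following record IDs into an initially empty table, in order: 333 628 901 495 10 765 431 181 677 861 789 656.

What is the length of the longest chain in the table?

7

Insert 333: h=2, bucket 2 empty -> new chain.
Insert 628: h=3, bucket 3 empty -> new chain.
Insert 901: h=2, bucket 2 nonempty -> append to chain.
Insert 495: h=0, bucket 0 empty -> new chain.
Insert 10: h=5, bucket 5 empty -> new chain.
Insert 765: h=2, bucket 2 nonempty -> append to chain.
Insert 431: h=0, bucket 0 nonempty -> append to chain.
Insert 181: h=2, bucket 2 nonempty -> append to chain.
Insert 677: h=2, bucket 2 nonempty -> append to chain.
Insert 861: h=2, bucket 2 nonempty -> append to chain.
Insert 789: h=2, bucket 2 nonempty -> append to chain.
Insert 656: h=7, bucket 7 empty -> new chain.
Final buckets:
0: 495 -> 431
1: -
2: 333 -> 901 -> 765 -> 181 -> 677 -> 861 -> 789
3: 628
4: -
5: 10
6: -
7: 656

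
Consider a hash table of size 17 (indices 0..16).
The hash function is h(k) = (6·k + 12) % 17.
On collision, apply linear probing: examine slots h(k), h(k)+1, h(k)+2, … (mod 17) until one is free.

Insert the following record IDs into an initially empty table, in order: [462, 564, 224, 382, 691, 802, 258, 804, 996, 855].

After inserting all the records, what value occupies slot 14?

564

462: h=13 → slot 13
564: h=13, probe 13,14 → slot 14
224: h=13, probe 13,14,15 → slot 15
382: h=9 → slot 9
691: h=10 → slot 10
802: h=13, probe 13,14,15,16 → slot 16
258: h=13, probe 13,14,15,16,0 → slot 0
804: h=8 → slot 8
996: h=4 → slot 4
855: h=8, probe 8,9,10,11 → slot 11
Table: [258, ., ., ., 996, ., ., ., 804, 382, 691, 855, ., 462, 564, 224, 802]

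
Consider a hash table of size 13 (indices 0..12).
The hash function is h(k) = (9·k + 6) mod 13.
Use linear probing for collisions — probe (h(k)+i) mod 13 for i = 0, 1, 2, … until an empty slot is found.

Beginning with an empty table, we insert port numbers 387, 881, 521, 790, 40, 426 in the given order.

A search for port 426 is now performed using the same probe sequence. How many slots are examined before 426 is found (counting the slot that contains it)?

4

Insert 387: h=5, slot 5 empty -> index 5.
Insert 881: h=5, slot 5 occupied -> index 6.
Insert 521: h=2, slot 2 empty -> index 2.
Insert 790: h=5, slots 5,6 occupied -> index 7.
Insert 40: h=2, slot 2 occupied -> index 3.
Insert 426: h=5, slots 5,6,7 occupied -> index 8.
Table: [—, —, 521, 40, —, 387, 881, 790, 426, —, —, —, —]
Lookup 426: h=5, probe 5,6,7,8 → found at 8.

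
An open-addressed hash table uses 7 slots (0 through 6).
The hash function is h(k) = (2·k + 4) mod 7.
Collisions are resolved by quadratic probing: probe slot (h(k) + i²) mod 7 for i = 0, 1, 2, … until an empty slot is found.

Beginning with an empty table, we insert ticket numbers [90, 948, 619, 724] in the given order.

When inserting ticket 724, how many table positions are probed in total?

90: h=2 → slot 2
948: h=3 → slot 3
619: h=3, probe 3,4 → slot 4
724: h=3, probe 3,4,0 → slot 0
Table: [724, -, 90, 948, 619, -, -]

3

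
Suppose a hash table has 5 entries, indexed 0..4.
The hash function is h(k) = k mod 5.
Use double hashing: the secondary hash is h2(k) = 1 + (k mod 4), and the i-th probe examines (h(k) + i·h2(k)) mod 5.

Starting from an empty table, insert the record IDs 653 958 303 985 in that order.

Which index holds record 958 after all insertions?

1

653 hashes to 3; slot 3 is free => place at 3.
958 hashes to 3, h2=3; 3 taken => place at 1.
303 hashes to 3, h2=4; 3 taken => place at 2.
985 hashes to 0; slot 0 is free => place at 0.
Table: [985, 958, 303, 653, —]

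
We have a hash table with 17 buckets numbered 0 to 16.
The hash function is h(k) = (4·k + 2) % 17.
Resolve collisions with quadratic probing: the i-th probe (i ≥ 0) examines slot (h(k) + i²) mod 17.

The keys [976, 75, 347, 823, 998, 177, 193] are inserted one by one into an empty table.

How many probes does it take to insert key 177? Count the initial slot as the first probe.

5

Insert 976: h=13, slot 13 empty => index 13.
Insert 75: h=13, slot 13 occupied => index 14.
Insert 347: h=13, slots 13,14 occupied => index 0.
Insert 823: h=13, slots 13,14,0 occupied => index 5.
Insert 998: h=16, slot 16 empty => index 16.
Insert 177: h=13, slots 13,14,0,5 occupied => index 12.
Insert 193: h=9, slot 9 empty => index 9.
Table: [347, _, _, _, _, 823, _, _, _, 193, _, _, 177, 976, 75, _, 998]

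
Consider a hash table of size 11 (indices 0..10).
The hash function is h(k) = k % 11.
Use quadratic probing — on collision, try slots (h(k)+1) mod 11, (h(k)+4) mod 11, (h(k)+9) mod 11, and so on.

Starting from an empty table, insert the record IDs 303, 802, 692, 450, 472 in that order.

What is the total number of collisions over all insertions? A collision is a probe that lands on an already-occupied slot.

6

303 hashes to 6; slot 6 is free => place at 6.
802 hashes to 10; slot 10 is free => place at 10.
692 hashes to 10; 10 taken => place at 0.
450 hashes to 10; 10,0 taken => place at 3.
472 hashes to 10; 10,0,3 taken => place at 8.
Table: [692, _, _, 450, _, _, 303, _, 472, _, 802]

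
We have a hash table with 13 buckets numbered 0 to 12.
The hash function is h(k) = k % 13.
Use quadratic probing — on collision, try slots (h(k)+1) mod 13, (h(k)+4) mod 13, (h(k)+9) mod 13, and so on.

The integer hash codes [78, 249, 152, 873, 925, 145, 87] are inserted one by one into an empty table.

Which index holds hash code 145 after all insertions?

11

78: h=0 -> slot 0
249: h=2 -> slot 2
152: h=9 -> slot 9
873: h=2, probe 2,3 -> slot 3
925: h=2, probe 2,3,6 -> slot 6
145: h=2, probe 2,3,6,11 -> slot 11
87: h=9, probe 9,10 -> slot 10
Table: [78, -, 249, 873, -, -, 925, -, -, 152, 87, 145, -]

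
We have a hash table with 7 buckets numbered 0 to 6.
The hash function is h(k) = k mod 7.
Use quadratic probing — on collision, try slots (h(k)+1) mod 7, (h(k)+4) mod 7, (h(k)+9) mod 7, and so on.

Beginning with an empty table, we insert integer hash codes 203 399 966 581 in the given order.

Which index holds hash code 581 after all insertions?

2

203 hashes to 0; slot 0 is free → place at 0.
399 hashes to 0; 0 taken → place at 1.
966 hashes to 0; 0,1 taken → place at 4.
581 hashes to 0; 0,1,4 taken → place at 2.
Table: [203, 399, 581, ., 966, ., .]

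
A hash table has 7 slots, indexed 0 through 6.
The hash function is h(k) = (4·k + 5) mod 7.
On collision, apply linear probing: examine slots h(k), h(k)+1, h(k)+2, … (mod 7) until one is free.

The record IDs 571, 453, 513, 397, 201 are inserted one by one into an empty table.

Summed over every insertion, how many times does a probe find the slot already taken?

5

571 hashes to 0; slot 0 is free → place at 0.
453 hashes to 4; slot 4 is free → place at 4.
513 hashes to 6; slot 6 is free → place at 6.
397 hashes to 4; 4 taken → place at 5.
201 hashes to 4; 4,5,6,0 taken → place at 1.
Table: [571, 201, -, -, 453, 397, 513]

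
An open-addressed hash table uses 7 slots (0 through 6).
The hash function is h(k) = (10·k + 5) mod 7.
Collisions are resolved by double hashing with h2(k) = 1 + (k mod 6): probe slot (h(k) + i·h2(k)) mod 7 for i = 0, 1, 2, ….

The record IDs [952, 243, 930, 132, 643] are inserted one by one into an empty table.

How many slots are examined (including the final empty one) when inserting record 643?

2

Insert 952: h=5, slot 5 empty => index 5.
Insert 243: h=6, slot 6 empty => index 6.
Insert 930: h=2, slot 2 empty => index 2.
Insert 132: h=2, h2=1, slot 2 occupied => index 3.
Insert 643: h=2, h2=2, slot 2 occupied => index 4.
Table: [_, _, 930, 132, 643, 952, 243]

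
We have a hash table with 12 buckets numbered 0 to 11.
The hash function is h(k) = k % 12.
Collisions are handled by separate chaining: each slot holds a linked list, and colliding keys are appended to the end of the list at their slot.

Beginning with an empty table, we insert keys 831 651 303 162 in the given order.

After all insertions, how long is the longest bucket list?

3

Insert 831: h=3, bucket 3 empty → new chain.
Insert 651: h=3, bucket 3 nonempty → append to chain.
Insert 303: h=3, bucket 3 nonempty → append to chain.
Insert 162: h=6, bucket 6 empty → new chain.
Final buckets:
0: _
1: _
2: _
3: 831 -> 651 -> 303
4: _
5: _
6: 162
7: _
8: _
9: _
10: _
11: _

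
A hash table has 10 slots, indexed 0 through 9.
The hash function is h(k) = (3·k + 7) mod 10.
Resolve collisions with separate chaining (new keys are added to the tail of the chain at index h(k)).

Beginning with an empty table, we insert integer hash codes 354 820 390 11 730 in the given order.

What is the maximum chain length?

3

Insert 354: h=9, bucket 9 empty -> new chain.
Insert 820: h=7, bucket 7 empty -> new chain.
Insert 390: h=7, bucket 7 nonempty -> append to chain.
Insert 11: h=0, bucket 0 empty -> new chain.
Insert 730: h=7, bucket 7 nonempty -> append to chain.
Final buckets:
0: 11
1: .
2: .
3: .
4: .
5: .
6: .
7: 820 -> 390 -> 730
8: .
9: 354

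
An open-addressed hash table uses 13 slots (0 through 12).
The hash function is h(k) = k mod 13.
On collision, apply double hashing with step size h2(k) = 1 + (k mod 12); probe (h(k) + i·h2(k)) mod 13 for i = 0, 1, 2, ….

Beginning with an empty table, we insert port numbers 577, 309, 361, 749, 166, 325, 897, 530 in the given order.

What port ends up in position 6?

166

577: h=5 → slot 5
309: h=10 → slot 10
361: h=10, h2=2, probe 10,12 → slot 12
749: h=8 → slot 8
166: h=10, h2=11, probe 10,8,6 → slot 6
325: h=0 → slot 0
897: h=0, h2=10, probe 0,10,7 → slot 7
530: h=10, h2=3, probe 10,0,3 → slot 3
Table: [325, —, —, 530, —, 577, 166, 897, 749, —, 309, —, 361]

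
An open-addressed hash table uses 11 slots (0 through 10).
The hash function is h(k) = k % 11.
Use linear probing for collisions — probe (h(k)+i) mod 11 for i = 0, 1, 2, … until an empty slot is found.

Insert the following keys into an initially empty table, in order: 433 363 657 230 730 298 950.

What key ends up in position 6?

950

433 hashes to 4; slot 4 is free → place at 4.
363 hashes to 0; slot 0 is free → place at 0.
657 hashes to 8; slot 8 is free → place at 8.
230 hashes to 10; slot 10 is free → place at 10.
730 hashes to 4; 4 taken → place at 5.
298 hashes to 1; slot 1 is free → place at 1.
950 hashes to 4; 4,5 taken → place at 6.
Table: [363, 298, —, —, 433, 730, 950, —, 657, —, 230]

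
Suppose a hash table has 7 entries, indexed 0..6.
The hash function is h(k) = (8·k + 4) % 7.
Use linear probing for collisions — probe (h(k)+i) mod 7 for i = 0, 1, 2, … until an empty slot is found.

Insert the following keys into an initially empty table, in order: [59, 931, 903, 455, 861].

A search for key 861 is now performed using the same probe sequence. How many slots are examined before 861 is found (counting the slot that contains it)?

5

59: h=0 -> slot 0
931: h=4 -> slot 4
903: h=4, probe 4,5 -> slot 5
455: h=4, probe 4,5,6 -> slot 6
861: h=4, probe 4,5,6,0,1 -> slot 1
Table: [59, 861, ∅, ∅, 931, 903, 455]
Lookup 861: h=4, probe 4,5,6,0,1 → found at 1.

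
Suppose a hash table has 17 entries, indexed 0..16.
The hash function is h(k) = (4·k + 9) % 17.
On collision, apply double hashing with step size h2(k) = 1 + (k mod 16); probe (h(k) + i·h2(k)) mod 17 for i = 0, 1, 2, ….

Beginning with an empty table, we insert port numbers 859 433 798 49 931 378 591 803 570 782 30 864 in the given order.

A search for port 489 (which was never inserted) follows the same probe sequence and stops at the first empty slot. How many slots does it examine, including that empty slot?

3

Insert 859: h=11, slot 11 empty -> index 11.
Insert 433: h=7, slot 7 empty -> index 7.
Insert 798: h=5, slot 5 empty -> index 5.
Insert 49: h=1, slot 1 empty -> index 1.
Insert 931: h=10, slot 10 empty -> index 10.
Insert 378: h=8, slot 8 empty -> index 8.
Insert 591: h=10, h2=16, slot 10 occupied -> index 9.
Insert 803: h=8, h2=4, slot 8 occupied -> index 12.
Insert 570: h=11, h2=11, slots 11,5 occupied -> index 16.
Insert 782: h=9, h2=15, slots 9,7,5 occupied -> index 3.
Insert 30: h=10, h2=15, slots 10,8 occupied -> index 6.
Insert 864: h=14, slot 14 empty -> index 14.
Table: [-, 49, -, 782, -, 798, 30, 433, 378, 591, 931, 859, 803, -, 864, -, 570]
Lookup 489: h=10, h2=10, probe 10,3,13 → slot 13 empty, not found.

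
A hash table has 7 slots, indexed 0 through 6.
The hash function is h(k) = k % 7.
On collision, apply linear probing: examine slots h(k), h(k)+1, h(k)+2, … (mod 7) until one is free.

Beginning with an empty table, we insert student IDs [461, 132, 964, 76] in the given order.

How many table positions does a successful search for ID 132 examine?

2

461: h=6 → slot 6
132: h=6, probe 6,0 → slot 0
964: h=5 → slot 5
76: h=6, probe 6,0,1 → slot 1
Table: [132, 76, _, _, _, 964, 461]
Lookup 132: h=6, probe 6,0 → found at 0.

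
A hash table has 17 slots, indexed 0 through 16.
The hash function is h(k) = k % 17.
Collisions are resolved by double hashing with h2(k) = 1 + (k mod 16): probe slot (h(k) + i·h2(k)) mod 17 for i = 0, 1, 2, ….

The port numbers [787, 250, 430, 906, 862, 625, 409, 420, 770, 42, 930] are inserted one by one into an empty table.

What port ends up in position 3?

430

787: h=5 → slot 5
250: h=12 → slot 12
430: h=5, h2=15, probe 5,3 → slot 3
906: h=5, h2=11, probe 5,16 → slot 16
862: h=12, h2=15, probe 12,10 → slot 10
625: h=13 → slot 13
409: h=1 → slot 1
420: h=12, h2=5, probe 12,0 → slot 0
770: h=5, h2=3, probe 5,8 → slot 8
42: h=8, h2=11, probe 8,2 → slot 2
930: h=12, h2=3, probe 12,15 → slot 15
Table: [420, 409, 42, 430, -, 787, -, -, 770, -, 862, -, 250, 625, -, 930, 906]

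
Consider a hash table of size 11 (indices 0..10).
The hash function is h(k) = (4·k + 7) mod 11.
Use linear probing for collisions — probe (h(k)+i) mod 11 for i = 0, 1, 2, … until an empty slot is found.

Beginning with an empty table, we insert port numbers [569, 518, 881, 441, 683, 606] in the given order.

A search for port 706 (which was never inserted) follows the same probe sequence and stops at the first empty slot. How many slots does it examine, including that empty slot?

569: h=6 => slot 6
518: h=0 => slot 0
881: h=0, probe 0,1 => slot 1
441: h=0, probe 0,1,2 => slot 2
683: h=0, probe 0,1,2,3 => slot 3
606: h=0, probe 0,1,2,3,4 => slot 4
Table: [518, 881, 441, 683, 606, ∅, 569, ∅, ∅, ∅, ∅]
Lookup 706: h=4, probe 4,5 → slot 5 empty, not found.

2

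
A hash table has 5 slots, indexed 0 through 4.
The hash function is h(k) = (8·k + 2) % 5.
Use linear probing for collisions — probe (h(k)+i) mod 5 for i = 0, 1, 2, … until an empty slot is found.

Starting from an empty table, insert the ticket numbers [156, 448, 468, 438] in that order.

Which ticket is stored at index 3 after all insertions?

438

156 hashes to 0; slot 0 is free -> place at 0.
448 hashes to 1; slot 1 is free -> place at 1.
468 hashes to 1; 1 taken -> place at 2.
438 hashes to 1; 1,2 taken -> place at 3.
Table: [156, 448, 468, 438, .]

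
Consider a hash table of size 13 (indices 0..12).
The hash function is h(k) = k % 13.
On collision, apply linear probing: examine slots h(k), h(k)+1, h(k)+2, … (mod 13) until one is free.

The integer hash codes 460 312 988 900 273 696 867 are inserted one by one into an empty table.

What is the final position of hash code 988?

460 hashes to 5; slot 5 is free → place at 5.
312 hashes to 0; slot 0 is free → place at 0.
988 hashes to 0; 0 taken → place at 1.
900 hashes to 3; slot 3 is free → place at 3.
273 hashes to 0; 0,1 taken → place at 2.
696 hashes to 7; slot 7 is free → place at 7.
867 hashes to 9; slot 9 is free → place at 9.
Table: [312, 988, 273, 900, ., 460, ., 696, ., 867, ., ., .]

1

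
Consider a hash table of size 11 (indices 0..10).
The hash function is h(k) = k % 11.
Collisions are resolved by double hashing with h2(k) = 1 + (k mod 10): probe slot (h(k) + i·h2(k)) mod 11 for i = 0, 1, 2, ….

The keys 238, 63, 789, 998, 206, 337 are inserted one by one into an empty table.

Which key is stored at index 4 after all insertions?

Insert 238: h=7, slot 7 empty → index 7.
Insert 63: h=8, slot 8 empty → index 8.
Insert 789: h=8, h2=10, slots 8,7 occupied → index 6.
Insert 998: h=8, h2=9, slots 8,6 occupied → index 4.
Insert 206: h=8, h2=7, slots 8,4 occupied → index 0.
Insert 337: h=7, h2=8, slots 7,4 occupied → index 1.
Table: [206, 337, ., ., 998, ., 789, 238, 63, ., .]

998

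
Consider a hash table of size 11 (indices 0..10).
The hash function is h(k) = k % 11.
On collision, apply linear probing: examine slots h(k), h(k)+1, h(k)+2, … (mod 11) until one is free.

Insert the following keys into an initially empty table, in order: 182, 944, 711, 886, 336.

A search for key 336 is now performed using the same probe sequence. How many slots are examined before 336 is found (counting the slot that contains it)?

182: h=6 → slot 6
944: h=9 → slot 9
711: h=7 → slot 7
886: h=6, probe 6,7,8 → slot 8
336: h=6, probe 6,7,8,9,10 → slot 10
Table: [∅, ∅, ∅, ∅, ∅, ∅, 182, 711, 886, 944, 336]
Lookup 336: h=6, probe 6,7,8,9,10 → found at 10.

5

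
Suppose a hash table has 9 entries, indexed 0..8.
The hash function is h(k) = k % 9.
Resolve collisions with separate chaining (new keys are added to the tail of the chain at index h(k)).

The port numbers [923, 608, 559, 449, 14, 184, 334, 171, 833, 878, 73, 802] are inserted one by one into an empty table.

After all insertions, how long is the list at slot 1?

923 -> bucket 5
608 -> bucket 5 (collision)
559 -> bucket 1
449 -> bucket 8
14 -> bucket 5 (collision)
184 -> bucket 4
334 -> bucket 1 (collision)
171 -> bucket 0
833 -> bucket 5 (collision)
878 -> bucket 5 (collision)
73 -> bucket 1 (collision)
802 -> bucket 1 (collision)
Final buckets:
0: 171
1: 559 -> 334 -> 73 -> 802
2: _
3: _
4: 184
5: 923 -> 608 -> 14 -> 833 -> 878
6: _
7: _
8: 449

4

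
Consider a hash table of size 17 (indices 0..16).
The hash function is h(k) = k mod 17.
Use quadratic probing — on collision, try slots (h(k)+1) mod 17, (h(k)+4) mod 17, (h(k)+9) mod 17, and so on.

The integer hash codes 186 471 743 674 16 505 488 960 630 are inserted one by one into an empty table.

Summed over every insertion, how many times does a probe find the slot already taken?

10

186: h=16 -> slot 16
471: h=12 -> slot 12
743: h=12, probe 12,13 -> slot 13
674: h=11 -> slot 11
16: h=16, probe 16,0 -> slot 0
505: h=12, probe 12,13,16,4 -> slot 4
488: h=12, probe 12,13,16,4,11,3 -> slot 3
960: h=8 -> slot 8
630: h=1 -> slot 1
Table: [16, 630, _, 488, 505, _, _, _, 960, _, _, 674, 471, 743, _, _, 186]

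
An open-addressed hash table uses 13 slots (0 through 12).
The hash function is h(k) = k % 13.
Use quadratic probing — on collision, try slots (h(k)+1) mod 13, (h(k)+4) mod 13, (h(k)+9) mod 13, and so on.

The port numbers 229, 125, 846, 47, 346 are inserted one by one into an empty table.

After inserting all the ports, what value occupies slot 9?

125

Insert 229: h=8, slot 8 empty → index 8.
Insert 125: h=8, slot 8 occupied → index 9.
Insert 846: h=1, slot 1 empty → index 1.
Insert 47: h=8, slots 8,9 occupied → index 12.
Insert 346: h=8, slots 8,9,12 occupied → index 4.
Table: [∅, 846, ∅, ∅, 346, ∅, ∅, ∅, 229, 125, ∅, ∅, 47]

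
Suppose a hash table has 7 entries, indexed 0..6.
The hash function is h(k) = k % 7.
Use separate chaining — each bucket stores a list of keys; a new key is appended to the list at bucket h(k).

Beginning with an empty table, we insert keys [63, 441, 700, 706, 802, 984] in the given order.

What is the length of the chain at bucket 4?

63 → bucket 0
441 → bucket 0 (collision)
700 → bucket 0 (collision)
706 → bucket 6
802 → bucket 4
984 → bucket 4 (collision)
Final buckets:
0: 63 -> 441 -> 700
1: _
2: _
3: _
4: 802 -> 984
5: _
6: 706

2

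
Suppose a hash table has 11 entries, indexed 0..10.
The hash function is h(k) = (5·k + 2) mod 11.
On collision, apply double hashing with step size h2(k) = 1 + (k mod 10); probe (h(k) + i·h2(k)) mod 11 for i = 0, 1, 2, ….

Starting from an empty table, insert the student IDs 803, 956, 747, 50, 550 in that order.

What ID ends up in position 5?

803 hashes to 2; slot 2 is free => place at 2.
956 hashes to 8; slot 8 is free => place at 8.
747 hashes to 8, h2=8; 8 taken => place at 5.
50 hashes to 10; slot 10 is free => place at 10.
550 hashes to 2, h2=1; 2 taken => place at 3.
Table: [-, -, 803, 550, -, 747, -, -, 956, -, 50]

747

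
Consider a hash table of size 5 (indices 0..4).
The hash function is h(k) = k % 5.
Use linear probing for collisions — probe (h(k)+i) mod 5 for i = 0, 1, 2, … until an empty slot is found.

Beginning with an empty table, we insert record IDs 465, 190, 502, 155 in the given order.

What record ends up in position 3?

Insert 465: h=0, slot 0 empty -> index 0.
Insert 190: h=0, slot 0 occupied -> index 1.
Insert 502: h=2, slot 2 empty -> index 2.
Insert 155: h=0, slots 0,1,2 occupied -> index 3.
Table: [465, 190, 502, 155, _]

155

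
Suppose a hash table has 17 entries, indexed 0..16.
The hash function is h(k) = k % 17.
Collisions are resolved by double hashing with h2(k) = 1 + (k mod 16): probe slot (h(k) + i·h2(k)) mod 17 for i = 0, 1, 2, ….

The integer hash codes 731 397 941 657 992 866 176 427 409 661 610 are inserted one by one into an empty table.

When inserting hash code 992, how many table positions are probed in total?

2

731 hashes to 0; slot 0 is free -> place at 0.
397 hashes to 6; slot 6 is free -> place at 6.
941 hashes to 6, h2=14; 6 taken -> place at 3.
657 hashes to 11; slot 11 is free -> place at 11.
992 hashes to 6, h2=1; 6 taken -> place at 7.
866 hashes to 16; slot 16 is free -> place at 16.
176 hashes to 6, h2=1; 6,7 taken -> place at 8.
427 hashes to 2; slot 2 is free -> place at 2.
409 hashes to 1; slot 1 is free -> place at 1.
661 hashes to 15; slot 15 is free -> place at 15.
610 hashes to 15, h2=3; 15,1 taken -> place at 4.
Table: [731, 409, 427, 941, 610, ., 397, 992, 176, ., ., 657, ., ., ., 661, 866]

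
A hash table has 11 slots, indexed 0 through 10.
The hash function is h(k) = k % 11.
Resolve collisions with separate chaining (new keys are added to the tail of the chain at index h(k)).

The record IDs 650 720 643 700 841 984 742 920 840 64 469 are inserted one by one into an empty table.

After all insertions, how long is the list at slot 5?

Insert 650: h=1, bucket 1 empty → new chain.
Insert 720: h=5, bucket 5 empty → new chain.
Insert 643: h=5, bucket 5 nonempty → append to chain.
Insert 700: h=7, bucket 7 empty → new chain.
Insert 841: h=5, bucket 5 nonempty → append to chain.
Insert 984: h=5, bucket 5 nonempty → append to chain.
Insert 742: h=5, bucket 5 nonempty → append to chain.
Insert 920: h=7, bucket 7 nonempty → append to chain.
Insert 840: h=4, bucket 4 empty → new chain.
Insert 64: h=9, bucket 9 empty → new chain.
Insert 469: h=7, bucket 7 nonempty → append to chain.
Final buckets:
0: -
1: 650
2: -
3: -
4: 840
5: 720 -> 643 -> 841 -> 984 -> 742
6: -
7: 700 -> 920 -> 469
8: -
9: 64
10: -

5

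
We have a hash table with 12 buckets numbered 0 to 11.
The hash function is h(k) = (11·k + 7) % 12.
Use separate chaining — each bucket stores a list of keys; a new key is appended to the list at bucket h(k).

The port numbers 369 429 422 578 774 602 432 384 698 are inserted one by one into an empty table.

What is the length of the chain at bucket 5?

4

369 -> bucket 10
429 -> bucket 10 (collision)
422 -> bucket 5
578 -> bucket 5 (collision)
774 -> bucket 1
602 -> bucket 5 (collision)
432 -> bucket 7
384 -> bucket 7 (collision)
698 -> bucket 5 (collision)
Final buckets:
0: .
1: 774
2: .
3: .
4: .
5: 422 -> 578 -> 602 -> 698
6: .
7: 432 -> 384
8: .
9: .
10: 369 -> 429
11: .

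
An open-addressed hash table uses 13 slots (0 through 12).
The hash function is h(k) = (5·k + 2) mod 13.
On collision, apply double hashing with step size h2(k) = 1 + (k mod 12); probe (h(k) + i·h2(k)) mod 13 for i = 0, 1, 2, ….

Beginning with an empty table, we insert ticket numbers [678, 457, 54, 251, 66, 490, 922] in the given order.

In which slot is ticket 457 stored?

Insert 678: h=12, slot 12 empty -> index 12.
Insert 457: h=12, h2=2, slot 12 occupied -> index 1.
Insert 54: h=12, h2=7, slot 12 occupied -> index 6.
Insert 251: h=9, slot 9 empty -> index 9.
Insert 66: h=7, slot 7 empty -> index 7.
Insert 490: h=8, slot 8 empty -> index 8.
Insert 922: h=10, slot 10 empty -> index 10.
Table: [-, 457, -, -, -, -, 54, 66, 490, 251, 922, -, 678]

1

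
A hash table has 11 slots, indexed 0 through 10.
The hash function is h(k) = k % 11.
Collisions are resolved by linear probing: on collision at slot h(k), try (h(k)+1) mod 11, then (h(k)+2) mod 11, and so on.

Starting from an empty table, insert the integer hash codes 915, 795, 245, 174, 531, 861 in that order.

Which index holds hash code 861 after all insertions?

915 hashes to 2; slot 2 is free -> place at 2.
795 hashes to 3; slot 3 is free -> place at 3.
245 hashes to 3; 3 taken -> place at 4.
174 hashes to 9; slot 9 is free -> place at 9.
531 hashes to 3; 3,4 taken -> place at 5.
861 hashes to 3; 3,4,5 taken -> place at 6.
Table: [∅, ∅, 915, 795, 245, 531, 861, ∅, ∅, 174, ∅]

6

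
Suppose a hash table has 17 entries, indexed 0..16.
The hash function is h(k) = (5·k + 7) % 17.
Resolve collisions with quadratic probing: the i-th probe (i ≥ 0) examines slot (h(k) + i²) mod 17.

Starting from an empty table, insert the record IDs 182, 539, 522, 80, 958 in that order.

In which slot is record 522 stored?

3

182: h=16 => slot 16
539: h=16, probe 16,0 => slot 0
522: h=16, probe 16,0,3 => slot 3
80: h=16, probe 16,0,3,8 => slot 8
958: h=3, probe 3,4 => slot 4
Table: [539, ., ., 522, 958, ., ., ., 80, ., ., ., ., ., ., ., 182]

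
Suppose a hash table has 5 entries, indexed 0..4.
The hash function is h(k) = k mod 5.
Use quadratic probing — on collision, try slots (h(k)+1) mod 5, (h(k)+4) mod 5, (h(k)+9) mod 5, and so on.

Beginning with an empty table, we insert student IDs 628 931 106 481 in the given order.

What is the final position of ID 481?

628: h=3 -> slot 3
931: h=1 -> slot 1
106: h=1, probe 1,2 -> slot 2
481: h=1, probe 1,2,0 -> slot 0
Table: [481, 931, 106, 628, —]

0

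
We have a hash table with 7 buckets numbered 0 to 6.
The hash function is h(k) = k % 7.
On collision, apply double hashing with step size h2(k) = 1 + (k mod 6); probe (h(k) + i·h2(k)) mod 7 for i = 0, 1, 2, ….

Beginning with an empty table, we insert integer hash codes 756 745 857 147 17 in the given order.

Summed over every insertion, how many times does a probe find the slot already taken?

4

756: h=0 => slot 0
745: h=3 => slot 3
857: h=3, h2=6, probe 3,2 => slot 2
147: h=0, h2=4, probe 0,4 => slot 4
17: h=3, h2=6, probe 3,2,1 => slot 1
Table: [756, 17, 857, 745, 147, -, -]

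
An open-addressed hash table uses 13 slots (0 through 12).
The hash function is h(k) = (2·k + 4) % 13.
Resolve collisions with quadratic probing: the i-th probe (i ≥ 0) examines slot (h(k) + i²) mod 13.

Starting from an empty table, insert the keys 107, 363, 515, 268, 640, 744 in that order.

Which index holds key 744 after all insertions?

107: h=10 -> slot 10
363: h=2 -> slot 2
515: h=7 -> slot 7
268: h=7, probe 7,8 -> slot 8
640: h=10, probe 10,11 -> slot 11
744: h=10, probe 10,11,1 -> slot 1
Table: [_, 744, 363, _, _, _, _, 515, 268, _, 107, 640, _]

1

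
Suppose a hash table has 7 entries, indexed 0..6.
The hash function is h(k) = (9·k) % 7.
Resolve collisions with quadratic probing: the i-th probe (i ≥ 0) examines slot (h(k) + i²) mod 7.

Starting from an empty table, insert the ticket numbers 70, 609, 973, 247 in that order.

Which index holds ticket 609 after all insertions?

1

70: h=0 => slot 0
609: h=0, probe 0,1 => slot 1
973: h=0, probe 0,1,4 => slot 4
247: h=4, probe 4,5 => slot 5
Table: [70, 609, ∅, ∅, 973, 247, ∅]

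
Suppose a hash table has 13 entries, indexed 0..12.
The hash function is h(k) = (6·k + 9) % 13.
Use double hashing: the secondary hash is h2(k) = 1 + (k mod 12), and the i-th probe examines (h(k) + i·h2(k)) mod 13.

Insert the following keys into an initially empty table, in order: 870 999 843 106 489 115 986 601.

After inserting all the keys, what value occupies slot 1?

843

870: h=3 -> slot 3
999: h=10 -> slot 10
843: h=10, h2=4, probe 10,1 -> slot 1
106: h=8 -> slot 8
489: h=5 -> slot 5
115: h=10, h2=8, probe 10,5,0 -> slot 0
986: h=10, h2=3, probe 10,0,3,6 -> slot 6
601: h=1, h2=2, probe 1,3,5,7 -> slot 7
Table: [115, 843, -, 870, -, 489, 986, 601, 106, -, 999, -, -]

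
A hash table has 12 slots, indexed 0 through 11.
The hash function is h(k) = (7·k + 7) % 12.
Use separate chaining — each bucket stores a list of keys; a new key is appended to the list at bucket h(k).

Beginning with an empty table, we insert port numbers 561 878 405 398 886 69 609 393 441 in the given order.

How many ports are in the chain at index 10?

Insert 561: h=10, bucket 10 empty → new chain.
Insert 878: h=9, bucket 9 empty → new chain.
Insert 405: h=10, bucket 10 nonempty → append to chain.
Insert 398: h=9, bucket 9 nonempty → append to chain.
Insert 886: h=5, bucket 5 empty → new chain.
Insert 69: h=10, bucket 10 nonempty → append to chain.
Insert 609: h=10, bucket 10 nonempty → append to chain.
Insert 393: h=10, bucket 10 nonempty → append to chain.
Insert 441: h=10, bucket 10 nonempty → append to chain.
Final buckets:
0: .
1: .
2: .
3: .
4: .
5: 886
6: .
7: .
8: .
9: 878 -> 398
10: 561 -> 405 -> 69 -> 609 -> 393 -> 441
11: .

6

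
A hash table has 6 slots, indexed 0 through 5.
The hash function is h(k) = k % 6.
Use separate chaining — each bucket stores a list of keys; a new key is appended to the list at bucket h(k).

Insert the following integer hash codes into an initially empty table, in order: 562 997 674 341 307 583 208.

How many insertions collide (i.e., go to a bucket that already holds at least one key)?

3

562 → bucket 4
997 → bucket 1
674 → bucket 2
341 → bucket 5
307 → bucket 1 (collision)
583 → bucket 1 (collision)
208 → bucket 4 (collision)
Final buckets:
0: -
1: 997 -> 307 -> 583
2: 674
3: -
4: 562 -> 208
5: 341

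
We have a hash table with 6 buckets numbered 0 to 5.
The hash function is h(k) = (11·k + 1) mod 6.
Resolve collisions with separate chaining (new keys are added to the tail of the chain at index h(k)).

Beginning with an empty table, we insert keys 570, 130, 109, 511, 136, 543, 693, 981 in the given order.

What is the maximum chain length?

Insert 570: h=1, bucket 1 empty → new chain.
Insert 130: h=3, bucket 3 empty → new chain.
Insert 109: h=0, bucket 0 empty → new chain.
Insert 511: h=0, bucket 0 nonempty → append to chain.
Insert 136: h=3, bucket 3 nonempty → append to chain.
Insert 543: h=4, bucket 4 empty → new chain.
Insert 693: h=4, bucket 4 nonempty → append to chain.
Insert 981: h=4, bucket 4 nonempty → append to chain.
Final buckets:
0: 109 -> 511
1: 570
2: _
3: 130 -> 136
4: 543 -> 693 -> 981
5: _

3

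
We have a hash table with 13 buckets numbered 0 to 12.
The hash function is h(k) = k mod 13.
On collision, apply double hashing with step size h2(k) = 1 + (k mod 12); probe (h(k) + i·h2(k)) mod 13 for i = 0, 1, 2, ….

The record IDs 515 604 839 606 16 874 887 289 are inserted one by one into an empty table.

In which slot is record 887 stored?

515: h=8 => slot 8
604: h=6 => slot 6
839: h=7 => slot 7
606: h=8, h2=7, probe 8,2 => slot 2
16: h=3 => slot 3
874: h=3, h2=11, probe 3,1 => slot 1
887: h=3, h2=12, probe 3,2,1,0 => slot 0
289: h=3, h2=2, probe 3,5 => slot 5
Table: [887, 874, 606, 16, —, 289, 604, 839, 515, —, —, —, —]

0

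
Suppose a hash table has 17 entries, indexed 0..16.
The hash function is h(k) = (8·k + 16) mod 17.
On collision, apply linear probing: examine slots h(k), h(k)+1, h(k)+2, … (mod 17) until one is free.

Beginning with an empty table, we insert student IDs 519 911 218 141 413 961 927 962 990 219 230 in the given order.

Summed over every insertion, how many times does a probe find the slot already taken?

12

Insert 519: h=3, slot 3 empty -> index 3.
Insert 911: h=11, slot 11 empty -> index 11.
Insert 218: h=9, slot 9 empty -> index 9.
Insert 141: h=5, slot 5 empty -> index 5.
Insert 413: h=5, slot 5 occupied -> index 6.
Insert 961: h=3, slot 3 occupied -> index 4.
Insert 927: h=3, slots 3,4,5,6 occupied -> index 7.
Insert 962: h=11, slot 11 occupied -> index 12.
Insert 990: h=14, slot 14 empty -> index 14.
Insert 219: h=0, slot 0 empty -> index 0.
Insert 230: h=3, slots 3,4,5,6,7 occupied -> index 8.
Table: [219, ., ., 519, 961, 141, 413, 927, 230, 218, ., 911, 962, ., 990, ., .]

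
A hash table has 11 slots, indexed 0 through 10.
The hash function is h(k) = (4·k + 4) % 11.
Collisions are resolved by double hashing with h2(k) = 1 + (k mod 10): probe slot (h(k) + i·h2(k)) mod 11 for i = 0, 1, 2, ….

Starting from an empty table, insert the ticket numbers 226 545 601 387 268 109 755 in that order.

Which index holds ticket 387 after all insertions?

9

Insert 226: h=6, slot 6 empty => index 6.
Insert 545: h=6, h2=6, slot 6 occupied => index 1.
Insert 601: h=10, slot 10 empty => index 10.
Insert 387: h=1, h2=8, slot 1 occupied => index 9.
Insert 268: h=9, h2=9, slot 9 occupied => index 7.
Insert 109: h=0, slot 0 empty => index 0.
Insert 755: h=10, h2=6, slot 10 occupied => index 5.
Table: [109, 545, -, -, -, 755, 226, 268, -, 387, 601]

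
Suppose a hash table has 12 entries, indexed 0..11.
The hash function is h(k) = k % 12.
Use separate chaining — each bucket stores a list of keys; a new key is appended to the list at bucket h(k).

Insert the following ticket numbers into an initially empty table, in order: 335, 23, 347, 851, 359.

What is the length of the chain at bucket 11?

5

Insert 335: h=11, bucket 11 empty → new chain.
Insert 23: h=11, bucket 11 nonempty → append to chain.
Insert 347: h=11, bucket 11 nonempty → append to chain.
Insert 851: h=11, bucket 11 nonempty → append to chain.
Insert 359: h=11, bucket 11 nonempty → append to chain.
Final buckets:
0: .
1: .
2: .
3: .
4: .
5: .
6: .
7: .
8: .
9: .
10: .
11: 335 -> 23 -> 347 -> 851 -> 359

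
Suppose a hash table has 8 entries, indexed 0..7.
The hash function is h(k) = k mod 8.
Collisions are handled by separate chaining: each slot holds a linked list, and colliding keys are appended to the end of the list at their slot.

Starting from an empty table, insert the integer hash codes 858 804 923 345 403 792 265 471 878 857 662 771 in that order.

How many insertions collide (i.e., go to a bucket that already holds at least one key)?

858 -> bucket 2
804 -> bucket 4
923 -> bucket 3
345 -> bucket 1
403 -> bucket 3 (collision)
792 -> bucket 0
265 -> bucket 1 (collision)
471 -> bucket 7
878 -> bucket 6
857 -> bucket 1 (collision)
662 -> bucket 6 (collision)
771 -> bucket 3 (collision)
Final buckets:
0: 792
1: 345 -> 265 -> 857
2: 858
3: 923 -> 403 -> 771
4: 804
5: ∅
6: 878 -> 662
7: 471

5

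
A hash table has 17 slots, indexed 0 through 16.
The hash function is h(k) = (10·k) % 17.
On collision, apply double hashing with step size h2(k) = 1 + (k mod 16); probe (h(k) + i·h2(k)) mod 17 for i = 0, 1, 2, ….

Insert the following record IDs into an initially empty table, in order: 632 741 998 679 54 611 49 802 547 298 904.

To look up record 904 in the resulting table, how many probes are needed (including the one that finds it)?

4

632: h=13 -> slot 13
741: h=15 -> slot 15
998: h=1 -> slot 1
679: h=7 -> slot 7
54: h=13, h2=7, probe 13,3 -> slot 3
611: h=7, h2=4, probe 7,11 -> slot 11
49: h=14 -> slot 14
802: h=13, h2=3, probe 13,16 -> slot 16
547: h=13, h2=4, probe 13,0 -> slot 0
298: h=5 -> slot 5
904: h=13, h2=9, probe 13,5,14,6 -> slot 6
Table: [547, 998, -, 54, -, 298, 904, 679, -, -, -, 611, -, 632, 49, 741, 802]
Lookup 904: h=13, h2=9, probe 13,5,14,6 → found at 6.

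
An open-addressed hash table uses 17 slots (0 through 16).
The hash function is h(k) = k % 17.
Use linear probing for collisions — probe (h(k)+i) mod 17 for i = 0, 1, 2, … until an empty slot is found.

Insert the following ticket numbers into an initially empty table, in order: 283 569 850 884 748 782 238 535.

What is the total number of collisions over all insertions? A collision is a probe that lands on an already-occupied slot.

11

283: h=11 => slot 11
569: h=8 => slot 8
850: h=0 => slot 0
884: h=0, probe 0,1 => slot 1
748: h=0, probe 0,1,2 => slot 2
782: h=0, probe 0,1,2,3 => slot 3
238: h=0, probe 0,1,2,3,4 => slot 4
535: h=8, probe 8,9 => slot 9
Table: [850, 884, 748, 782, 238, -, -, -, 569, 535, -, 283, -, -, -, -, -]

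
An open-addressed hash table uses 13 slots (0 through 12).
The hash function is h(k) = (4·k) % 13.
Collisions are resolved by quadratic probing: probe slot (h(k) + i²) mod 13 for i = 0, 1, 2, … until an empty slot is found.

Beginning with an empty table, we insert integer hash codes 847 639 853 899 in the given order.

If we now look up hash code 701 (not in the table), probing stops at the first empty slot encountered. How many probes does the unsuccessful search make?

847: h=8 => slot 8
639: h=8, probe 8,9 => slot 9
853: h=6 => slot 6
899: h=8, probe 8,9,12 => slot 12
Table: [∅, ∅, ∅, ∅, ∅, ∅, 853, ∅, 847, 639, ∅, ∅, 899]
Lookup 701: h=9, probe 9,10 → slot 10 empty, not found.

2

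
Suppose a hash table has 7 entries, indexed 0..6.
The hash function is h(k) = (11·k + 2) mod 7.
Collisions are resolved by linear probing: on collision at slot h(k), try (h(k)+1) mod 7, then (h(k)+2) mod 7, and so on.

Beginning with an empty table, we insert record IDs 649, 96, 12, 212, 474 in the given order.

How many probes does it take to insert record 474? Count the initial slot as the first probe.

Insert 649: h=1, slot 1 empty => index 1.
Insert 96: h=1, slot 1 occupied => index 2.
Insert 12: h=1, slots 1,2 occupied => index 3.
Insert 212: h=3, slot 3 occupied => index 4.
Insert 474: h=1, slots 1,2,3,4 occupied => index 5.
Table: [_, 649, 96, 12, 212, 474, _]

5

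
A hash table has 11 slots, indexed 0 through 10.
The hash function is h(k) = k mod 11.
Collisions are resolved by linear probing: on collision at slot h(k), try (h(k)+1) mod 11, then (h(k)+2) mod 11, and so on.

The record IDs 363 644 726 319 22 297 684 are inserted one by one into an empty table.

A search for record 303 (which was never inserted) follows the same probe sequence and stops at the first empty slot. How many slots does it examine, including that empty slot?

363: h=0 => slot 0
644: h=6 => slot 6
726: h=0, probe 0,1 => slot 1
319: h=0, probe 0,1,2 => slot 2
22: h=0, probe 0,1,2,3 => slot 3
297: h=0, probe 0,1,2,3,4 => slot 4
684: h=2, probe 2,3,4,5 => slot 5
Table: [363, 726, 319, 22, 297, 684, 644, —, —, —, —]
Lookup 303: h=6, probe 6,7 → slot 7 empty, not found.

2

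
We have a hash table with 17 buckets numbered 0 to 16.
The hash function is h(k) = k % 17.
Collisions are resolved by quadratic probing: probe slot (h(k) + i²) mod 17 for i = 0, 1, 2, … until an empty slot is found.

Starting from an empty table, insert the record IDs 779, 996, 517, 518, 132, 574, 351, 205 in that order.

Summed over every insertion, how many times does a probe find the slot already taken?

2

Insert 779: h=14, slot 14 empty → index 14.
Insert 996: h=10, slot 10 empty → index 10.
Insert 517: h=7, slot 7 empty → index 7.
Insert 518: h=8, slot 8 empty → index 8.
Insert 132: h=13, slot 13 empty → index 13.
Insert 574: h=13, slots 13,14 occupied → index 0.
Insert 351: h=11, slot 11 empty → index 11.
Insert 205: h=1, slot 1 empty → index 1.
Table: [574, 205, —, —, —, —, —, 517, 518, —, 996, 351, —, 132, 779, —, —]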